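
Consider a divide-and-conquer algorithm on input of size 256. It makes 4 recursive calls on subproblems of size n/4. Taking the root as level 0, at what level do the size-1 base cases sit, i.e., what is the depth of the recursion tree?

For divide and conquer with division factor 4:

Problem sizes at each level:
Level 0: 256
Level 1: 64
Level 2: 16
Level 3: 4
Level 4: 1

The root is level 0 and the size-1 base case is level 4 (the tree spans levels 0 through 4, i.e. 5 levels counting the root), so the depth is the number of divisions: log_4(256) = 4

The recursion tree depth is log_4(256) = 4. At each level, the problem size is divided by 4, so it takes 4 divisions to reduce to a base case of size 1. The algorithm makes 4 recursive calls at each level.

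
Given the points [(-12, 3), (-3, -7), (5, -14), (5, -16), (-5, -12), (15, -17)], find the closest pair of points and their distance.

Computing all pairwise distances among 6 points:

d((-12, 3), (-3, -7)) = 13.4536
d((-12, 3), (5, -14)) = 24.0416
d((-12, 3), (5, -16)) = 25.4951
d((-12, 3), (-5, -12)) = 16.5529
d((-12, 3), (15, -17)) = 33.6006
d((-3, -7), (5, -14)) = 10.6301
d((-3, -7), (5, -16)) = 12.0416
d((-3, -7), (-5, -12)) = 5.3852
d((-3, -7), (15, -17)) = 20.5913
d((5, -14), (5, -16)) = 2.0 <-- minimum
d((5, -14), (-5, -12)) = 10.198
d((5, -14), (15, -17)) = 10.4403
d((5, -16), (-5, -12)) = 10.7703
d((5, -16), (15, -17)) = 10.0499
d((-5, -12), (15, -17)) = 20.6155

Closest pair: (5, -14) and (5, -16) with distance 2.0

The closest pair is (5, -14) and (5, -16) with Euclidean distance 2.0. For 6 points, brute-force pairwise comparison is shown above. For large n, the divide-and-conquer algorithm (sort by x, recurse on halves, check the dividing strip) achieves O(n log n).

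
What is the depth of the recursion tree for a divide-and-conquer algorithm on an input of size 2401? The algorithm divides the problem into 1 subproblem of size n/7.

For divide and conquer with division factor 7:

Problem sizes at each level:
Level 0: 2401
Level 1: 343
Level 2: 49
Level 3: 7
Level 4: 1

The root is level 0 and the size-1 base case is level 4 (the tree spans levels 0 through 4, i.e. 5 levels counting the root), so the depth is the number of divisions: log_7(2401) = 4

The recursion tree depth is log_7(2401) = 4. At each level, the problem size is divided by 7, so it takes 4 divisions to reduce to a base case of size 1. The algorithm makes 1 recursive call at each level.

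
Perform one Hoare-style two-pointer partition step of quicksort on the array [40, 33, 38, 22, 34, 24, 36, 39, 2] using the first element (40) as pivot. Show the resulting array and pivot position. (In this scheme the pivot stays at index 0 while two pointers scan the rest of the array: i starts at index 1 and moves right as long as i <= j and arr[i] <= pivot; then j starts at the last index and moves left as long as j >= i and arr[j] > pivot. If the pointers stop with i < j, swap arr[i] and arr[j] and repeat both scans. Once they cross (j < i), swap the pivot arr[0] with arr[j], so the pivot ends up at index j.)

Hoare-style two-pointer partition with pivot = 40:

Initial array: [40, 33, 38, 22, 34, 24, 36, 39, 2]

Pointers start at i = 1, j = 8.
i ends at 9, j ends at 8: the pointers have crossed (j < i), so scanning stops.

Swap pivot arr[0] with arr[8] to place pivot at position 8: [2, 33, 38, 22, 34, 24, 36, 39, 40]
Pivot position: 8

After partitioning with pivot 40, the array becomes [2, 33, 38, 22, 34, 24, 36, 39, 40]. The pivot is placed at index 8. All elements to the left of the pivot are <= 40, and all elements to the right are > 40.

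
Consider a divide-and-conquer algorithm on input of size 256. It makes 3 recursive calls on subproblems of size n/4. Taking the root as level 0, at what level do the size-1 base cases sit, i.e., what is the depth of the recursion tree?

For divide and conquer with division factor 4:

Problem sizes at each level:
Level 0: 256
Level 1: 64
Level 2: 16
Level 3: 4
Level 4: 1

The root is level 0 and the size-1 base case is level 4 (the tree spans levels 0 through 4, i.e. 5 levels counting the root), so the depth is the number of divisions: log_4(256) = 4

The recursion tree depth is log_4(256) = 4. At each level, the problem size is divided by 4, so it takes 4 divisions to reduce to a base case of size 1. The algorithm makes 3 recursive calls at each level.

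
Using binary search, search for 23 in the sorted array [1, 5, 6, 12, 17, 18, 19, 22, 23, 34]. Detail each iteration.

Binary search for 23 in [1, 5, 6, 12, 17, 18, 19, 22, 23, 34]:

lo=0, hi=9, mid=4, arr[mid]=17 -> 17 < 23, search right half
lo=5, hi=9, mid=7, arr[mid]=22 -> 22 < 23, search right half
lo=8, hi=9, mid=8, arr[mid]=23 -> Found target at index 8!

Binary search finds 23 at index 8 after 3 comparisons. The search repeatedly halves the search space by comparing with the middle element.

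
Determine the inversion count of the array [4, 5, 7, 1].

Finding inversions in [4, 5, 7, 1]:

(0, 3): arr[0]=4 > arr[3]=1
(1, 3): arr[1]=5 > arr[3]=1
(2, 3): arr[2]=7 > arr[3]=1

Total inversions: 3

The array has 3 inversion(s): (0,3), (1,3), (2,3). Each pair (i,j) satisfies i < j and arr[i] > arr[j].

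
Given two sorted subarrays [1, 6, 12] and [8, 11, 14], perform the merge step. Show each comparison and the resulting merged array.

Merging process:

Compare 1 vs 8: take 1 from left. Merged: [1]
Compare 6 vs 8: take 6 from left. Merged: [1, 6]
Compare 12 vs 8: take 8 from right. Merged: [1, 6, 8]
Compare 12 vs 11: take 11 from right. Merged: [1, 6, 8, 11]
Compare 12 vs 14: take 12 from left. Merged: [1, 6, 8, 11, 12]
Append remaining from right: [14]. Merged: [1, 6, 8, 11, 12, 14]

Final merged array: [1, 6, 8, 11, 12, 14]
Total comparisons: 5

The merged array is [1, 6, 8, 11, 12, 14], requiring 5 comparisons. The merge step runs in O(n) time where n is the total number of elements.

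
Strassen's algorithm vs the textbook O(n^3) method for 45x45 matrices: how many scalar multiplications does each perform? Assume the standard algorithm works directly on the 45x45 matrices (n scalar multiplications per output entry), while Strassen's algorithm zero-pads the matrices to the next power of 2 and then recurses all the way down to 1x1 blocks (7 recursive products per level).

Matrix multiplication for 45x45 matrices:

Strassen's algorithm requires power-of-2 dimensions. Pad 45x45 to 64x64 (next power of 2).

Standard algorithm: 45^3 = 91125 multiplications
Strassen's algorithm: 7^(log2(64)) = 7^6 = 117649 multiplications
Difference: 91125 - 117649 = -26524 (Strassen uses MORE here due to padding overhead — for small or just-over-power-of-2 n, padding can outweigh the per-level savings)

Standard: 91125 multiplications (45^3). Strassen: 117649 multiplications (7^6, after padding to 64x64). Strassen reduces 8 recursive multiplications to 7 at each level.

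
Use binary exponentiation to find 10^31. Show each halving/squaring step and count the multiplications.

Computing 10^31 by squaring (build up from 10^1; each line after the first costs one multiplication):

10^1 = 10
10^2 = (10^1)^2 = 10^2 = 100
10^3 = 10 * 10^2 = 10 * 100 = 1000
10^6 = (10^3)^2 = 1000^2 = 1000000
10^7 = 10 * 10^6 = 10 * 1000000 = 10000000
10^14 = (10^7)^2 = 10000000^2 = 100000000000000
10^15 = 10 * 10^14 = 10 * 100000000000000 = 1000000000000000
10^30 = (10^15)^2 = 1000000000000000^2 = 1000000000000000000000000000000
10^31 = 10 * 10^30 = 10 * 1000000000000000000000000000000 = 10000000000000000000000000000000

Result: 10000000000000000000000000000000
Multiplications needed: 8 (8 lines after 10^1)

10^31 = 10000000000000000000000000000000. Using exponentiation by squaring, this requires 8 multiplications. The key idea: if the exponent is even, square the half-power; if odd, multiply by the base once.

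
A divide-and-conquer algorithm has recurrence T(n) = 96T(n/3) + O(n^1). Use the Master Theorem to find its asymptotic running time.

Master Theorem for T(n) = 96T(n/3) + O(n^1):

a = 96, b = 3, c = 1
log_b(a) = log_3(96) = 4.1546

Case 1: c = 1 < log_3(96) = 4.1546
T(n) = O(n^(log_3 96))

For T(n) = 96T(n/3) + O(n^1): log_3(96) = 4.1546. This is Case 1 of the Master Theorem (c < log_b(a), work dominated by leaves), giving O(n^(log_3 96)).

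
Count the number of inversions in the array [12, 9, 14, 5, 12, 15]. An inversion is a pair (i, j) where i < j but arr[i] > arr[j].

Finding inversions in [12, 9, 14, 5, 12, 15]:

(0, 1): arr[0]=12 > arr[1]=9
(0, 3): arr[0]=12 > arr[3]=5
(1, 3): arr[1]=9 > arr[3]=5
(2, 3): arr[2]=14 > arr[3]=5
(2, 4): arr[2]=14 > arr[4]=12

Total inversions: 5

The array has 5 inversion(s): (0,1), (0,3), (1,3), (2,3), (2,4). Each pair (i,j) satisfies i < j and arr[i] > arr[j].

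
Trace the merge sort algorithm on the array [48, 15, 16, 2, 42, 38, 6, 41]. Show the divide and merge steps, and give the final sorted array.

Merge sort trace:

Split: [48, 15, 16, 2, 42, 38, 6, 41] -> [48, 15, 16, 2] and [42, 38, 6, 41]
  Split: [48, 15, 16, 2] -> [48, 15] and [16, 2]
    Split: [48, 15] -> [48] and [15]
    Merge: [48] + [15] -> [15, 48]
    Split: [16, 2] -> [16] and [2]
    Merge: [16] + [2] -> [2, 16]
  Merge: [15, 48] + [2, 16] -> [2, 15, 16, 48]
  Split: [42, 38, 6, 41] -> [42, 38] and [6, 41]
    Split: [42, 38] -> [42] and [38]
    Merge: [42] + [38] -> [38, 42]
    Split: [6, 41] -> [6] and [41]
    Merge: [6] + [41] -> [6, 41]
  Merge: [38, 42] + [6, 41] -> [6, 38, 41, 42]
Merge: [2, 15, 16, 48] + [6, 38, 41, 42] -> [2, 6, 15, 16, 38, 41, 42, 48]

Final sorted array: [2, 6, 15, 16, 38, 41, 42, 48]

The merge sort proceeds by recursively splitting the array and merging sorted halves.
After all merges, the sorted array is [2, 6, 15, 16, 38, 41, 42, 48].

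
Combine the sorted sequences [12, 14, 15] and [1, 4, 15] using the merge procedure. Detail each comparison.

Merging process:

Compare 12 vs 1: take 1 from right. Merged: [1]
Compare 12 vs 4: take 4 from right. Merged: [1, 4]
Compare 12 vs 15: take 12 from left. Merged: [1, 4, 12]
Compare 14 vs 15: take 14 from left. Merged: [1, 4, 12, 14]
Compare 15 vs 15: take 15 from left. Merged: [1, 4, 12, 14, 15]
Append remaining from right: [15]. Merged: [1, 4, 12, 14, 15, 15]

Final merged array: [1, 4, 12, 14, 15, 15]
Total comparisons: 5

The merged array is [1, 4, 12, 14, 15, 15], requiring 5 comparisons. The merge step runs in O(n) time where n is the total number of elements.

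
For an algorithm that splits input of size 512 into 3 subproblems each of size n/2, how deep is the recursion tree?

For divide and conquer with division factor 2:

Problem sizes at each level:
Level 0: 512
Level 1: 256
Level 2: 128
Level 3: 64
Level 4: 32
Level 5: 16
Level 6: 8
Level 7: 4
Level 8: 2
Level 9: 1

The root is level 0 and the size-1 base case is level 9 (the tree spans levels 0 through 9, i.e. 10 levels counting the root), so the depth is the number of divisions: log_2(512) = 9

The recursion tree depth is log_2(512) = 9. At each level, the problem size is divided by 2, so it takes 9 divisions to reduce to a base case of size 1. The algorithm makes 3 recursive calls at each level.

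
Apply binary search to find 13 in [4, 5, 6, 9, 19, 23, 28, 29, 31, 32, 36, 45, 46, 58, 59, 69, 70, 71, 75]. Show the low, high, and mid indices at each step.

Binary search for 13 in [4, 5, 6, 9, 19, 23, 28, 29, 31, 32, 36, 45, 46, 58, 59, 69, 70, 71, 75]:

lo=0, hi=18, mid=9, arr[mid]=32 -> 32 > 13, search left half
lo=0, hi=8, mid=4, arr[mid]=19 -> 19 > 13, search left half
lo=0, hi=3, mid=1, arr[mid]=5 -> 5 < 13, search right half
lo=2, hi=3, mid=2, arr[mid]=6 -> 6 < 13, search right half
lo=3, hi=3, mid=3, arr[mid]=9 -> 9 < 13, search right half
lo=4 > hi=3, target 13 not found

Binary search determines that 13 is not in the array after 5 comparisons. The search space was exhausted without finding the target.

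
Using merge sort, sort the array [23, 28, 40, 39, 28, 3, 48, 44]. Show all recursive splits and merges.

Merge sort trace:

Split: [23, 28, 40, 39, 28, 3, 48, 44] -> [23, 28, 40, 39] and [28, 3, 48, 44]
  Split: [23, 28, 40, 39] -> [23, 28] and [40, 39]
    Split: [23, 28] -> [23] and [28]
    Merge: [23] + [28] -> [23, 28]
    Split: [40, 39] -> [40] and [39]
    Merge: [40] + [39] -> [39, 40]
  Merge: [23, 28] + [39, 40] -> [23, 28, 39, 40]
  Split: [28, 3, 48, 44] -> [28, 3] and [48, 44]
    Split: [28, 3] -> [28] and [3]
    Merge: [28] + [3] -> [3, 28]
    Split: [48, 44] -> [48] and [44]
    Merge: [48] + [44] -> [44, 48]
  Merge: [3, 28] + [44, 48] -> [3, 28, 44, 48]
Merge: [23, 28, 39, 40] + [3, 28, 44, 48] -> [3, 23, 28, 28, 39, 40, 44, 48]

Final sorted array: [3, 23, 28, 28, 39, 40, 44, 48]

The merge sort proceeds by recursively splitting the array and merging sorted halves.
After all merges, the sorted array is [3, 23, 28, 28, 39, 40, 44, 48].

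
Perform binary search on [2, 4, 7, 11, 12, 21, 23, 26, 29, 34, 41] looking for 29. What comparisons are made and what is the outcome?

Binary search for 29 in [2, 4, 7, 11, 12, 21, 23, 26, 29, 34, 41]:

lo=0, hi=10, mid=5, arr[mid]=21 -> 21 < 29, search right half
lo=6, hi=10, mid=8, arr[mid]=29 -> Found target at index 8!

Binary search finds 29 at index 8 after 2 comparisons. The search repeatedly halves the search space by comparing with the middle element.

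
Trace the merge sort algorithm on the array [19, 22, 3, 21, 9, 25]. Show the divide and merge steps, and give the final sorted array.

Merge sort trace:

Split: [19, 22, 3, 21, 9, 25] -> [19, 22, 3] and [21, 9, 25]
  Split: [19, 22, 3] -> [19] and [22, 3]
    Split: [22, 3] -> [22] and [3]
    Merge: [22] + [3] -> [3, 22]
  Merge: [19] + [3, 22] -> [3, 19, 22]
  Split: [21, 9, 25] -> [21] and [9, 25]
    Split: [9, 25] -> [9] and [25]
    Merge: [9] + [25] -> [9, 25]
  Merge: [21] + [9, 25] -> [9, 21, 25]
Merge: [3, 19, 22] + [9, 21, 25] -> [3, 9, 19, 21, 22, 25]

Final sorted array: [3, 9, 19, 21, 22, 25]

The merge sort proceeds by recursively splitting the array and merging sorted halves.
After all merges, the sorted array is [3, 9, 19, 21, 22, 25].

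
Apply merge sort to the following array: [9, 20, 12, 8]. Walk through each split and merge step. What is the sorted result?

Merge sort trace:

Split: [9, 20, 12, 8] -> [9, 20] and [12, 8]
  Split: [9, 20] -> [9] and [20]
  Merge: [9] + [20] -> [9, 20]
  Split: [12, 8] -> [12] and [8]
  Merge: [12] + [8] -> [8, 12]
Merge: [9, 20] + [8, 12] -> [8, 9, 12, 20]

Final sorted array: [8, 9, 12, 20]

The merge sort proceeds by recursively splitting the array and merging sorted halves.
After all merges, the sorted array is [8, 9, 12, 20].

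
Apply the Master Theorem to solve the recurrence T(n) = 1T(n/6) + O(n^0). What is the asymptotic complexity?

Master Theorem for T(n) = 1T(n/6) + O(n^0):

a = 1, b = 6, c = 0
log_b(a) = log_6(1) = 0.0000

Case 2: c = 0 = log_6(1) = 0.0000
T(n) = O(n^0 log n) = O(log n)

For T(n) = 1T(n/6) + O(n^0): log_6(1) = 0.0000. This is Case 2 of the Master Theorem (c = log_b(a), equal work at all levels), giving O(log n).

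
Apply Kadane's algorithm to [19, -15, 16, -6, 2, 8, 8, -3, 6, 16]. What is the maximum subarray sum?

Using Kadane's algorithm on [19, -15, 16, -6, 2, 8, 8, -3, 6, 16]:

Scanning through the array:
Position 1 (value -15): max_ending_here = 4, max_so_far = 19
Position 2 (value 16): max_ending_here = 20, max_so_far = 20
Position 3 (value -6): max_ending_here = 14, max_so_far = 20
Position 4 (value 2): max_ending_here = 16, max_so_far = 20
Position 5 (value 8): max_ending_here = 24, max_so_far = 24
Position 6 (value 8): max_ending_here = 32, max_so_far = 32
Position 7 (value -3): max_ending_here = 29, max_so_far = 32
Position 8 (value 6): max_ending_here = 35, max_so_far = 35
Position 9 (value 16): max_ending_here = 51, max_so_far = 51

Maximum subarray: [19, -15, 16, -6, 2, 8, 8, -3, 6, 16]
Maximum sum: 51

The maximum subarray is [19, -15, 16, -6, 2, 8, 8, -3, 6, 16] with sum 51. This subarray runs from index 0 to index 9.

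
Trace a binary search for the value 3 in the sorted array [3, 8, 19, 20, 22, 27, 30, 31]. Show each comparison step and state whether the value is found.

Binary search for 3 in [3, 8, 19, 20, 22, 27, 30, 31]:

lo=0, hi=7, mid=3, arr[mid]=20 -> 20 > 3, search left half
lo=0, hi=2, mid=1, arr[mid]=8 -> 8 > 3, search left half
lo=0, hi=0, mid=0, arr[mid]=3 -> Found target at index 0!

Binary search finds 3 at index 0 after 3 comparisons. The search repeatedly halves the search space by comparing with the middle element.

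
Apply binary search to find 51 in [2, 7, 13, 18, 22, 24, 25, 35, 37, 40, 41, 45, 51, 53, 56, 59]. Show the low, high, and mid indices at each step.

Binary search for 51 in [2, 7, 13, 18, 22, 24, 25, 35, 37, 40, 41, 45, 51, 53, 56, 59]:

lo=0, hi=15, mid=7, arr[mid]=35 -> 35 < 51, search right half
lo=8, hi=15, mid=11, arr[mid]=45 -> 45 < 51, search right half
lo=12, hi=15, mid=13, arr[mid]=53 -> 53 > 51, search left half
lo=12, hi=12, mid=12, arr[mid]=51 -> Found target at index 12!

Binary search finds 51 at index 12 after 4 comparisons. The search repeatedly halves the search space by comparing with the middle element.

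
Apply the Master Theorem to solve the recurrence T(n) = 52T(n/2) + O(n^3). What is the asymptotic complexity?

Master Theorem for T(n) = 52T(n/2) + O(n^3):

a = 52, b = 2, c = 3
log_b(a) = log_2(52) = 5.7004

Case 1: c = 3 < log_2(52) = 5.7004
T(n) = O(n^(log_2 52))

For T(n) = 52T(n/2) + O(n^3): log_2(52) = 5.7004. This is Case 1 of the Master Theorem (c < log_b(a), work dominated by leaves), giving O(n^(log_2 52)).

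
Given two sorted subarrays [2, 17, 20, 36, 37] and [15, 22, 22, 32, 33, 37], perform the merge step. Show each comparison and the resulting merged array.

Merging process:

Compare 2 vs 15: take 2 from left. Merged: [2]
Compare 17 vs 15: take 15 from right. Merged: [2, 15]
Compare 17 vs 22: take 17 from left. Merged: [2, 15, 17]
Compare 20 vs 22: take 20 from left. Merged: [2, 15, 17, 20]
Compare 36 vs 22: take 22 from right. Merged: [2, 15, 17, 20, 22]
Compare 36 vs 22: take 22 from right. Merged: [2, 15, 17, 20, 22, 22]
Compare 36 vs 32: take 32 from right. Merged: [2, 15, 17, 20, 22, 22, 32]
Compare 36 vs 33: take 33 from right. Merged: [2, 15, 17, 20, 22, 22, 32, 33]
Compare 36 vs 37: take 36 from left. Merged: [2, 15, 17, 20, 22, 22, 32, 33, 36]
Compare 37 vs 37: take 37 from left. Merged: [2, 15, 17, 20, 22, 22, 32, 33, 36, 37]
Append remaining from right: [37]. Merged: [2, 15, 17, 20, 22, 22, 32, 33, 36, 37, 37]

Final merged array: [2, 15, 17, 20, 22, 22, 32, 33, 36, 37, 37]
Total comparisons: 10

The merged array is [2, 15, 17, 20, 22, 22, 32, 33, 36, 37, 37], requiring 10 comparisons. The merge step runs in O(n) time where n is the total number of elements.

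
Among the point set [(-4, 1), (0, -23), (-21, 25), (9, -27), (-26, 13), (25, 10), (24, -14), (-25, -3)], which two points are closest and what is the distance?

Computing all pairwise distances among 8 points:

d((-4, 1), (0, -23)) = 24.3311
d((-4, 1), (-21, 25)) = 29.4109
d((-4, 1), (9, -27)) = 30.8707
d((-4, 1), (-26, 13)) = 25.0599
d((-4, 1), (25, 10)) = 30.3645
d((-4, 1), (24, -14)) = 31.7648
d((-4, 1), (-25, -3)) = 21.3776
d((0, -23), (-21, 25)) = 52.3927
d((0, -23), (9, -27)) = 9.8489 <-- minimum
d((0, -23), (-26, 13)) = 44.4072
d((0, -23), (25, 10)) = 41.4005
d((0, -23), (24, -14)) = 25.632
d((0, -23), (-25, -3)) = 32.0156
d((-21, 25), (9, -27)) = 60.0333
d((-21, 25), (-26, 13)) = 13.0
d((-21, 25), (25, 10)) = 48.3839
d((-21, 25), (24, -14)) = 59.5483
d((-21, 25), (-25, -3)) = 28.2843
d((9, -27), (-26, 13)) = 53.1507
d((9, -27), (25, 10)) = 40.3113
d((9, -27), (24, -14)) = 19.8494
d((9, -27), (-25, -3)) = 41.6173
d((-26, 13), (25, 10)) = 51.0882
d((-26, 13), (24, -14)) = 56.8243
d((-26, 13), (-25, -3)) = 16.0312
d((25, 10), (24, -14)) = 24.0208
d((25, 10), (-25, -3)) = 51.6624
d((24, -14), (-25, -3)) = 50.2195

Closest pair: (0, -23) and (9, -27) with distance 9.8489

The closest pair is (0, -23) and (9, -27) with Euclidean distance 9.8489. For 8 points, brute-force pairwise comparison is shown above. For large n, the divide-and-conquer algorithm (sort by x, recurse on halves, check the dividing strip) achieves O(n log n).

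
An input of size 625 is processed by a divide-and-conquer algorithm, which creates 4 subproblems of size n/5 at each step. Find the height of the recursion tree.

For divide and conquer with division factor 5:

Problem sizes at each level:
Level 0: 625
Level 1: 125
Level 2: 25
Level 3: 5
Level 4: 1

The root is level 0 and the size-1 base case is level 4 (the tree spans levels 0 through 4, i.e. 5 levels counting the root), so the depth is the number of divisions: log_5(625) = 4

The recursion tree depth is log_5(625) = 4. At each level, the problem size is divided by 5, so it takes 4 divisions to reduce to a base case of size 1. The algorithm makes 4 recursive calls at each level.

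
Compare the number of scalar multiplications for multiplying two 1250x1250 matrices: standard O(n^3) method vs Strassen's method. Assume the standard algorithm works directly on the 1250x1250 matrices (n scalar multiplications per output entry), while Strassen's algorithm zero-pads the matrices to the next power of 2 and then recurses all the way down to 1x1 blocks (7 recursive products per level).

Matrix multiplication for 1250x1250 matrices:

Strassen's algorithm requires power-of-2 dimensions. Pad 1250x1250 to 2048x2048 (next power of 2).

Standard algorithm: 1250^3 = 1953125000 multiplications
Strassen's algorithm: 7^(log2(2048)) = 7^11 = 1977326743 multiplications
Difference: 1953125000 - 1977326743 = -24201743 (Strassen uses MORE here due to padding overhead — for small or just-over-power-of-2 n, padding can outweigh the per-level savings)

Standard: 1953125000 multiplications (1250^3). Strassen: 1977326743 multiplications (7^11, after padding to 2048x2048). Strassen reduces 8 recursive multiplications to 7 at each level.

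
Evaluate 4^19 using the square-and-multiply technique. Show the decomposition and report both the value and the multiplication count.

Computing 4^19 by squaring (build up from 4^1; each line after the first costs one multiplication):

4^1 = 4
4^2 = (4^1)^2 = 4^2 = 16
4^4 = (4^2)^2 = 16^2 = 256
4^8 = (4^4)^2 = 256^2 = 65536
4^9 = 4 * 4^8 = 4 * 65536 = 262144
4^18 = (4^9)^2 = 262144^2 = 68719476736
4^19 = 4 * 4^18 = 4 * 68719476736 = 274877906944

Result: 274877906944
Multiplications needed: 6 (6 lines after 4^1)

4^19 = 274877906944. Using exponentiation by squaring, this requires 6 multiplications. The key idea: if the exponent is even, square the half-power; if odd, multiply by the base once.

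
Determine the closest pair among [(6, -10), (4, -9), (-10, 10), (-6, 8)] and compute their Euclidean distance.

Computing all pairwise distances among 4 points:

d((6, -10), (4, -9)) = 2.2361 <-- minimum
d((6, -10), (-10, 10)) = 25.6125
d((6, -10), (-6, 8)) = 21.6333
d((4, -9), (-10, 10)) = 23.6008
d((4, -9), (-6, 8)) = 19.7231
d((-10, 10), (-6, 8)) = 4.4721

Closest pair: (6, -10) and (4, -9) with distance 2.2361

The closest pair is (6, -10) and (4, -9) with Euclidean distance 2.2361. For 4 points, brute-force pairwise comparison is shown above. For large n, the divide-and-conquer algorithm (sort by x, recurse on halves, check the dividing strip) achieves O(n log n).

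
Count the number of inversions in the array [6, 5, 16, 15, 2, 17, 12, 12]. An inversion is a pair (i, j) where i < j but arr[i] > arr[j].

Finding inversions in [6, 5, 16, 15, 2, 17, 12, 12]:

(0, 1): arr[0]=6 > arr[1]=5
(0, 4): arr[0]=6 > arr[4]=2
(1, 4): arr[1]=5 > arr[4]=2
(2, 3): arr[2]=16 > arr[3]=15
(2, 4): arr[2]=16 > arr[4]=2
(2, 6): arr[2]=16 > arr[6]=12
(2, 7): arr[2]=16 > arr[7]=12
(3, 4): arr[3]=15 > arr[4]=2
(3, 6): arr[3]=15 > arr[6]=12
(3, 7): arr[3]=15 > arr[7]=12
(5, 6): arr[5]=17 > arr[6]=12
(5, 7): arr[5]=17 > arr[7]=12

Total inversions: 12

The array has 12 inversion(s): (0,1), (0,4), (1,4), (2,3), (2,4), (2,6), (2,7), (3,4), (3,6), (3,7), (5,6), (5,7). Each pair (i,j) satisfies i < j and arr[i] > arr[j].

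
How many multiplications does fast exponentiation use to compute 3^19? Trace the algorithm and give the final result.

Computing 3^19 by squaring (build up from 3^1; each line after the first costs one multiplication):

3^1 = 3
3^2 = (3^1)^2 = 3^2 = 9
3^4 = (3^2)^2 = 9^2 = 81
3^8 = (3^4)^2 = 81^2 = 6561
3^9 = 3 * 3^8 = 3 * 6561 = 19683
3^18 = (3^9)^2 = 19683^2 = 387420489
3^19 = 3 * 3^18 = 3 * 387420489 = 1162261467

Result: 1162261467
Multiplications needed: 6 (6 lines after 3^1)

3^19 = 1162261467. Using exponentiation by squaring, this requires 6 multiplications. The key idea: if the exponent is even, square the half-power; if odd, multiply by the base once.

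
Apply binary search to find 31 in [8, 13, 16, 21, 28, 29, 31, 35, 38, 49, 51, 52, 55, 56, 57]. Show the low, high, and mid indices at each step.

Binary search for 31 in [8, 13, 16, 21, 28, 29, 31, 35, 38, 49, 51, 52, 55, 56, 57]:

lo=0, hi=14, mid=7, arr[mid]=35 -> 35 > 31, search left half
lo=0, hi=6, mid=3, arr[mid]=21 -> 21 < 31, search right half
lo=4, hi=6, mid=5, arr[mid]=29 -> 29 < 31, search right half
lo=6, hi=6, mid=6, arr[mid]=31 -> Found target at index 6!

Binary search finds 31 at index 6 after 4 comparisons. The search repeatedly halves the search space by comparing with the middle element.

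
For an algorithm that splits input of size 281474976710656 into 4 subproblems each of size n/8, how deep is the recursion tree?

For divide and conquer with division factor 8:

Problem sizes at each level:
Level 0: 281474976710656
Level 1: 35184372088832
Level 2: 4398046511104
Level 3: 549755813888
Level 4: 68719476736
Level 5: 8589934592
Level 6: 1073741824
Level 7: 134217728
Level 8: 16777216
Level 9: 2097152
Level 10: 262144
Level 11: 32768
Level 12: 4096
Level 13: 512
Level 14: 64
Level 15: 8
Level 16: 1

The root is level 0 and the size-1 base case is level 16 (the tree spans levels 0 through 16, i.e. 17 levels counting the root), so the depth is the number of divisions: log_8(281474976710656) = 16

The recursion tree depth is log_8(281474976710656) = 16. At each level, the problem size is divided by 8, so it takes 16 divisions to reduce to a base case of size 1. The algorithm makes 4 recursive calls at each level.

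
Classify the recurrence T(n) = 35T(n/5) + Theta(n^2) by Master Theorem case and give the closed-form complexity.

Master Theorem for T(n) = 35T(n/5) + O(n^2):

a = 35, b = 5, c = 2
log_b(a) = log_5(35) = 2.2091

Case 1: c = 2 < log_5(35) = 2.2091
T(n) = O(n^(log_5 35))

For T(n) = 35T(n/5) + O(n^2): log_5(35) = 2.2091. This is Case 1 of the Master Theorem (c < log_b(a), work dominated by leaves), giving O(n^(log_5 35)).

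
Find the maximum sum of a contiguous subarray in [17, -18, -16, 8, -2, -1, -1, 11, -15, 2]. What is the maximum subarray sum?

Using Kadane's algorithm on [17, -18, -16, 8, -2, -1, -1, 11, -15, 2]:

Scanning through the array:
Position 1 (value -18): max_ending_here = -1, max_so_far = 17
Position 2 (value -16): max_ending_here = -16, max_so_far = 17
Position 3 (value 8): max_ending_here = 8, max_so_far = 17
Position 4 (value -2): max_ending_here = 6, max_so_far = 17
Position 5 (value -1): max_ending_here = 5, max_so_far = 17
Position 6 (value -1): max_ending_here = 4, max_so_far = 17
Position 7 (value 11): max_ending_here = 15, max_so_far = 17
Position 8 (value -15): max_ending_here = 0, max_so_far = 17
Position 9 (value 2): max_ending_here = 2, max_so_far = 17

Maximum subarray: [17]
Maximum sum: 17

The maximum subarray is [17] with sum 17. This subarray runs from index 0 to index 0.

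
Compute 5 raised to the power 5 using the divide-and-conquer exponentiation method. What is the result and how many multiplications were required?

Computing 5^5 by squaring (build up from 5^1; each line after the first costs one multiplication):

5^1 = 5
5^2 = (5^1)^2 = 5^2 = 25
5^4 = (5^2)^2 = 25^2 = 625
5^5 = 5 * 5^4 = 5 * 625 = 3125

Result: 3125
Multiplications needed: 3 (3 lines after 5^1)

5^5 = 3125. Using exponentiation by squaring, this requires 3 multiplications. The key idea: if the exponent is even, square the half-power; if odd, multiply by the base once.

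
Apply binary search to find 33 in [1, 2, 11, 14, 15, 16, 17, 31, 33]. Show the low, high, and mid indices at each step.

Binary search for 33 in [1, 2, 11, 14, 15, 16, 17, 31, 33]:

lo=0, hi=8, mid=4, arr[mid]=15 -> 15 < 33, search right half
lo=5, hi=8, mid=6, arr[mid]=17 -> 17 < 33, search right half
lo=7, hi=8, mid=7, arr[mid]=31 -> 31 < 33, search right half
lo=8, hi=8, mid=8, arr[mid]=33 -> Found target at index 8!

Binary search finds 33 at index 8 after 4 comparisons. The search repeatedly halves the search space by comparing with the middle element.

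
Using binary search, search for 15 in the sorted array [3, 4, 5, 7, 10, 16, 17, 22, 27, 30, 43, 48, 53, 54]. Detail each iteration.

Binary search for 15 in [3, 4, 5, 7, 10, 16, 17, 22, 27, 30, 43, 48, 53, 54]:

lo=0, hi=13, mid=6, arr[mid]=17 -> 17 > 15, search left half
lo=0, hi=5, mid=2, arr[mid]=5 -> 5 < 15, search right half
lo=3, hi=5, mid=4, arr[mid]=10 -> 10 < 15, search right half
lo=5, hi=5, mid=5, arr[mid]=16 -> 16 > 15, search left half
lo=5 > hi=4, target 15 not found

Binary search determines that 15 is not in the array after 4 comparisons. The search space was exhausted without finding the target.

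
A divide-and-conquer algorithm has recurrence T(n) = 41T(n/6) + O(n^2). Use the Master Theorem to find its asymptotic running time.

Master Theorem for T(n) = 41T(n/6) + O(n^2):

a = 41, b = 6, c = 2
log_b(a) = log_6(41) = 2.0726

Case 1: c = 2 < log_6(41) = 2.0726
T(n) = O(n^(log_6 41))

For T(n) = 41T(n/6) + O(n^2): log_6(41) = 2.0726. This is Case 1 of the Master Theorem (c < log_b(a), work dominated by leaves), giving O(n^(log_6 41)).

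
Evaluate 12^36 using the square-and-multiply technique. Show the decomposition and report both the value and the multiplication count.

Computing 12^36 by squaring (build up from 12^1; each line after the first costs one multiplication):

12^1 = 12
12^2 = (12^1)^2 = 12^2 = 144
12^4 = (12^2)^2 = 144^2 = 20736
12^8 = (12^4)^2 = 20736^2 = 429981696
12^9 = 12 * 12^8 = 12 * 429981696 = 5159780352
12^18 = (12^9)^2 = 5159780352^2 = 26623333280885243904
12^36 = (12^18)^2 = 26623333280885243904^2 = 708801874985091845381344307009569161216

Result: 708801874985091845381344307009569161216
Multiplications needed: 6 (6 lines after 12^1)

12^36 = 708801874985091845381344307009569161216. Using exponentiation by squaring, this requires 6 multiplications. The key idea: if the exponent is even, square the half-power; if odd, multiply by the base once.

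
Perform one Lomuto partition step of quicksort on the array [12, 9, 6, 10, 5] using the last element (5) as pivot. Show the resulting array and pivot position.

Lomuto partition with pivot = 5:

Initial array: [12, 9, 6, 10, 5]

arr[0]=12 > 5: no swap
arr[1]=9 > 5: no swap
arr[2]=6 > 5: no swap
arr[3]=10 > 5: no swap

Place pivot at position 0: [5, 9, 6, 10, 12]
Pivot position: 0

After partitioning with pivot 5, the array becomes [5, 9, 6, 10, 12]. The pivot is placed at index 0. All elements to the left of the pivot are <= 5, and all elements to the right are > 5.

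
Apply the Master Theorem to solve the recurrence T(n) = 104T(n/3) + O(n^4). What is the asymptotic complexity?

Master Theorem for T(n) = 104T(n/3) + O(n^4):

a = 104, b = 3, c = 4
log_b(a) = log_3(104) = 4.2275

Case 1: c = 4 < log_3(104) = 4.2275
T(n) = O(n^(log_3 104))

For T(n) = 104T(n/3) + O(n^4): log_3(104) = 4.2275. This is Case 1 of the Master Theorem (c < log_b(a), work dominated by leaves), giving O(n^(log_3 104)).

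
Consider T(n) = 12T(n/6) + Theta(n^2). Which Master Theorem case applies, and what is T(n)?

Master Theorem for T(n) = 12T(n/6) + O(n^2):

a = 12, b = 6, c = 2
log_b(a) = log_6(12) = 1.3869

Case 3: c = 2 > log_6(12) = 1.3869
T(n) = O(n^2) = O(n^2)

For T(n) = 12T(n/6) + O(n^2): log_6(12) = 1.3869. This is Case 3 of the Master Theorem (c > log_b(a), work dominated by root), giving O(n^2).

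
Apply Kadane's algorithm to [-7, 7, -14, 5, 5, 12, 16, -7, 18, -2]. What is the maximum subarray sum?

Using Kadane's algorithm on [-7, 7, -14, 5, 5, 12, 16, -7, 18, -2]:

Scanning through the array:
Position 1 (value 7): max_ending_here = 7, max_so_far = 7
Position 2 (value -14): max_ending_here = -7, max_so_far = 7
Position 3 (value 5): max_ending_here = 5, max_so_far = 7
Position 4 (value 5): max_ending_here = 10, max_so_far = 10
Position 5 (value 12): max_ending_here = 22, max_so_far = 22
Position 6 (value 16): max_ending_here = 38, max_so_far = 38
Position 7 (value -7): max_ending_here = 31, max_so_far = 38
Position 8 (value 18): max_ending_here = 49, max_so_far = 49
Position 9 (value -2): max_ending_here = 47, max_so_far = 49

Maximum subarray: [5, 5, 12, 16, -7, 18]
Maximum sum: 49

The maximum subarray is [5, 5, 12, 16, -7, 18] with sum 49. This subarray runs from index 3 to index 8.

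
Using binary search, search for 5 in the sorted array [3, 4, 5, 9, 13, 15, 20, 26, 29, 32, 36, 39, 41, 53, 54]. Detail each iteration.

Binary search for 5 in [3, 4, 5, 9, 13, 15, 20, 26, 29, 32, 36, 39, 41, 53, 54]:

lo=0, hi=14, mid=7, arr[mid]=26 -> 26 > 5, search left half
lo=0, hi=6, mid=3, arr[mid]=9 -> 9 > 5, search left half
lo=0, hi=2, mid=1, arr[mid]=4 -> 4 < 5, search right half
lo=2, hi=2, mid=2, arr[mid]=5 -> Found target at index 2!

Binary search finds 5 at index 2 after 4 comparisons. The search repeatedly halves the search space by comparing with the middle element.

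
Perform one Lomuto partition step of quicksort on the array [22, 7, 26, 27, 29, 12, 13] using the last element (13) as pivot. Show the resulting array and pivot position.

Lomuto partition with pivot = 13:

Initial array: [22, 7, 26, 27, 29, 12, 13]

arr[0]=22 > 13: no swap
arr[1]=7 <= 13: swap with position 0, array becomes [7, 22, 26, 27, 29, 12, 13]
arr[2]=26 > 13: no swap
arr[3]=27 > 13: no swap
arr[4]=29 > 13: no swap
arr[5]=12 <= 13: swap with position 1, array becomes [7, 12, 26, 27, 29, 22, 13]

Place pivot at position 2: [7, 12, 13, 27, 29, 22, 26]
Pivot position: 2

After partitioning with pivot 13, the array becomes [7, 12, 13, 27, 29, 22, 26]. The pivot is placed at index 2. All elements to the left of the pivot are <= 13, and all elements to the right are > 13.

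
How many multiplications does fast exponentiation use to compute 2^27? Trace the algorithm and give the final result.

Computing 2^27 by squaring (build up from 2^1; each line after the first costs one multiplication):

2^1 = 2
2^2 = (2^1)^2 = 2^2 = 4
2^3 = 2 * 2^2 = 2 * 4 = 8
2^6 = (2^3)^2 = 8^2 = 64
2^12 = (2^6)^2 = 64^2 = 4096
2^13 = 2 * 2^12 = 2 * 4096 = 8192
2^26 = (2^13)^2 = 8192^2 = 67108864
2^27 = 2 * 2^26 = 2 * 67108864 = 134217728

Result: 134217728
Multiplications needed: 7 (7 lines after 2^1)

2^27 = 134217728. Using exponentiation by squaring, this requires 7 multiplications. The key idea: if the exponent is even, square the half-power; if odd, multiply by the base once.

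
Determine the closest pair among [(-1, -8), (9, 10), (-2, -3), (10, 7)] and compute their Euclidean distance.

Computing all pairwise distances among 4 points:

d((-1, -8), (9, 10)) = 20.5913
d((-1, -8), (-2, -3)) = 5.099
d((-1, -8), (10, 7)) = 18.6011
d((9, 10), (-2, -3)) = 17.0294
d((9, 10), (10, 7)) = 3.1623 <-- minimum
d((-2, -3), (10, 7)) = 15.6205

Closest pair: (9, 10) and (10, 7) with distance 3.1623

The closest pair is (9, 10) and (10, 7) with Euclidean distance 3.1623. For 4 points, brute-force pairwise comparison is shown above. For large n, the divide-and-conquer algorithm (sort by x, recurse on halves, check the dividing strip) achieves O(n log n).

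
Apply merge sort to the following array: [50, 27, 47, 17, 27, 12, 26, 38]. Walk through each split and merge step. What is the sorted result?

Merge sort trace:

Split: [50, 27, 47, 17, 27, 12, 26, 38] -> [50, 27, 47, 17] and [27, 12, 26, 38]
  Split: [50, 27, 47, 17] -> [50, 27] and [47, 17]
    Split: [50, 27] -> [50] and [27]
    Merge: [50] + [27] -> [27, 50]
    Split: [47, 17] -> [47] and [17]
    Merge: [47] + [17] -> [17, 47]
  Merge: [27, 50] + [17, 47] -> [17, 27, 47, 50]
  Split: [27, 12, 26, 38] -> [27, 12] and [26, 38]
    Split: [27, 12] -> [27] and [12]
    Merge: [27] + [12] -> [12, 27]
    Split: [26, 38] -> [26] and [38]
    Merge: [26] + [38] -> [26, 38]
  Merge: [12, 27] + [26, 38] -> [12, 26, 27, 38]
Merge: [17, 27, 47, 50] + [12, 26, 27, 38] -> [12, 17, 26, 27, 27, 38, 47, 50]

Final sorted array: [12, 17, 26, 27, 27, 38, 47, 50]

The merge sort proceeds by recursively splitting the array and merging sorted halves.
After all merges, the sorted array is [12, 17, 26, 27, 27, 38, 47, 50].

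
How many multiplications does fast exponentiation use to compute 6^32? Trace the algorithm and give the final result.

Computing 6^32 by squaring (build up from 6^1; each line after the first costs one multiplication):

6^1 = 6
6^2 = (6^1)^2 = 6^2 = 36
6^4 = (6^2)^2 = 36^2 = 1296
6^8 = (6^4)^2 = 1296^2 = 1679616
6^16 = (6^8)^2 = 1679616^2 = 2821109907456
6^32 = (6^16)^2 = 2821109907456^2 = 7958661109946400884391936

Result: 7958661109946400884391936
Multiplications needed: 5 (5 lines after 6^1)

6^32 = 7958661109946400884391936. Using exponentiation by squaring, this requires 5 multiplications. The key idea: if the exponent is even, square the half-power; if odd, multiply by the base once.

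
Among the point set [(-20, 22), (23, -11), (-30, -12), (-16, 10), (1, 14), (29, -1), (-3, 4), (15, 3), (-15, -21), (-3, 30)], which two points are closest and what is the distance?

Computing all pairwise distances among 10 points:

d((-20, 22), (23, -11)) = 54.2033
d((-20, 22), (-30, -12)) = 35.4401
d((-20, 22), (-16, 10)) = 12.6491
d((-20, 22), (1, 14)) = 22.4722
d((-20, 22), (29, -1)) = 54.1295
d((-20, 22), (-3, 4)) = 24.7588
d((-20, 22), (15, 3)) = 39.8246
d((-20, 22), (-15, -21)) = 43.2897
d((-20, 22), (-3, 30)) = 18.7883
d((23, -11), (-30, -12)) = 53.0094
d((23, -11), (-16, 10)) = 44.2945
d((23, -11), (1, 14)) = 33.3017
d((23, -11), (29, -1)) = 11.6619
d((23, -11), (-3, 4)) = 30.0167
d((23, -11), (15, 3)) = 16.1245
d((23, -11), (-15, -21)) = 39.2938
d((23, -11), (-3, 30)) = 48.5489
d((-30, -12), (-16, 10)) = 26.0768
d((-30, -12), (1, 14)) = 40.4599
d((-30, -12), (29, -1)) = 60.0167
d((-30, -12), (-3, 4)) = 31.3847
d((-30, -12), (15, 3)) = 47.4342
d((-30, -12), (-15, -21)) = 17.4929
d((-30, -12), (-3, 30)) = 49.93
d((-16, 10), (1, 14)) = 17.4642
d((-16, 10), (29, -1)) = 46.3249
d((-16, 10), (-3, 4)) = 14.3178
d((-16, 10), (15, 3)) = 31.7805
d((-16, 10), (-15, -21)) = 31.0161
d((-16, 10), (-3, 30)) = 23.8537
d((1, 14), (29, -1)) = 31.7648
d((1, 14), (-3, 4)) = 10.7703 <-- minimum
d((1, 14), (15, 3)) = 17.8045
d((1, 14), (-15, -21)) = 38.4838
d((1, 14), (-3, 30)) = 16.4924
d((29, -1), (-3, 4)) = 32.3883
d((29, -1), (15, 3)) = 14.5602
d((29, -1), (-15, -21)) = 48.3322
d((29, -1), (-3, 30)) = 44.5533
d((-3, 4), (15, 3)) = 18.0278
d((-3, 4), (-15, -21)) = 27.7308
d((-3, 4), (-3, 30)) = 26.0
d((15, 3), (-15, -21)) = 38.4187
d((15, 3), (-3, 30)) = 32.45
d((-15, -21), (-3, 30)) = 52.3927

Closest pair: (1, 14) and (-3, 4) with distance 10.7703

The closest pair is (1, 14) and (-3, 4) with Euclidean distance 10.7703. For 10 points, brute-force pairwise comparison is shown above. For large n, the divide-and-conquer algorithm (sort by x, recurse on halves, check the dividing strip) achieves O(n log n).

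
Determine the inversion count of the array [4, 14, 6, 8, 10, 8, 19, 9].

Finding inversions in [4, 14, 6, 8, 10, 8, 19, 9]:

(1, 2): arr[1]=14 > arr[2]=6
(1, 3): arr[1]=14 > arr[3]=8
(1, 4): arr[1]=14 > arr[4]=10
(1, 5): arr[1]=14 > arr[5]=8
(1, 7): arr[1]=14 > arr[7]=9
(4, 5): arr[4]=10 > arr[5]=8
(4, 7): arr[4]=10 > arr[7]=9
(6, 7): arr[6]=19 > arr[7]=9

Total inversions: 8

The array has 8 inversion(s): (1,2), (1,3), (1,4), (1,5), (1,7), (4,5), (4,7), (6,7). Each pair (i,j) satisfies i < j and arr[i] > arr[j].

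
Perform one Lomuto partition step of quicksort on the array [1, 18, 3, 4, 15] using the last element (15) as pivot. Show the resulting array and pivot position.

Lomuto partition with pivot = 15:

Initial array: [1, 18, 3, 4, 15]

arr[0]=1 <= 15: swap with position 0, array becomes [1, 18, 3, 4, 15]
arr[1]=18 > 15: no swap
arr[2]=3 <= 15: swap with position 1, array becomes [1, 3, 18, 4, 15]
arr[3]=4 <= 15: swap with position 2, array becomes [1, 3, 4, 18, 15]

Place pivot at position 3: [1, 3, 4, 15, 18]
Pivot position: 3

After partitioning with pivot 15, the array becomes [1, 3, 4, 15, 18]. The pivot is placed at index 3. All elements to the left of the pivot are <= 15, and all elements to the right are > 15.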